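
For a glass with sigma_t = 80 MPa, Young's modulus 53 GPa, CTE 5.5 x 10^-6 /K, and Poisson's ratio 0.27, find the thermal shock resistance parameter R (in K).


Thermal shock resistance: R = sigma * (1 - nu) / (E * alpha)
  Numerator = 80 * (1 - 0.27) = 58.4
  Denominator = 53 * 1000 * (5.5 x 10^-6) = 0.2915
  R = 58.4 / 0.2915 = 200.3 K

200.3 K


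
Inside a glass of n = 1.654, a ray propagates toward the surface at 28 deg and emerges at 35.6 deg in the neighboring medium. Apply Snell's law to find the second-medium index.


Apply Snell's law: n1 * sin(theta1) = n2 * sin(theta2)
  n2 = n1 * sin(theta1) / sin(theta2)
  sin(28) = 0.469472
  sin(35.6) = 0.582123
  n2 = 1.654 * 0.469472 / 0.582123 = 1.3339

1.3339


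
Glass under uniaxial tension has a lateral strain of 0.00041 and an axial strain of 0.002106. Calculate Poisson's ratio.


Poisson's ratio: nu = lateral strain / axial strain
  nu = 0.00041 / 0.002106 = 0.1947

0.1947


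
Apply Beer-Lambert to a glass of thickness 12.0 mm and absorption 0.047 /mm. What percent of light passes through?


Beer-Lambert law: T = exp(-alpha * thickness)
  exponent = -0.047 * 12.0 = -0.564
  T = exp(-0.564) = 0.5689
  Percentage = 0.5689 * 100 = 56.89%

56.89%


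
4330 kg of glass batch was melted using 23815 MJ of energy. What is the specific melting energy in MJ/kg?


Rearrange E = m * s for s:
  s = E / m
  s = 23815 / 4330 = 5.5 MJ/kg

5.5 MJ/kg


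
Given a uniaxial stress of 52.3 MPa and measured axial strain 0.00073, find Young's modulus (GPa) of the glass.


Young's modulus: E = stress / strain
  E = 52.3 MPa / 0.00073 = 71643.84 MPa
Convert to GPa: 71643.84 / 1000 = 71.64 GPa

71.64 GPa


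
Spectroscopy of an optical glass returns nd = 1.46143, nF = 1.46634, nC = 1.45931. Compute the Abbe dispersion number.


Abbe number formula: Vd = (nd - 1) / (nF - nC)
  nd - 1 = 1.46143 - 1 = 0.46143
  nF - nC = 1.46634 - 1.45931 = 0.00703
  Vd = 0.46143 / 0.00703 = 65.64

65.64


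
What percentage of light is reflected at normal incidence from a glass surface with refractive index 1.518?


Fresnel reflectance at normal incidence:
  R = ((n - 1)/(n + 1))^2
  (n - 1)/(n + 1) = (1.518 - 1)/(1.518 + 1) = 0.205719
  R = 0.205719^2 = 0.0423203
  R(%) = 0.0423203 * 100 = 4.232%

4.232%


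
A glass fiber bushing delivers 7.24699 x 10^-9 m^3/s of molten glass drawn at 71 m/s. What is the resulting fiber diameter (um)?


Cross-sectional area from continuity:
  A = Q / v = 7.24699 x 10^-9 / 71 = 1.020703 x 10^-10 m^2
Diameter from circular cross-section:
  d = sqrt(4A / pi) * 10^6 (m -> um)
  d = sqrt(4 * 1.020703 x 10^-10 / pi) * 10^6 = 11.4 um

11.4 um


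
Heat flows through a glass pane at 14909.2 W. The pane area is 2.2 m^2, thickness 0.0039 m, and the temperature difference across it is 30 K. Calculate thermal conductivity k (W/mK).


Fourier's law rearranged: k = Q * t / (A * dT)
  Numerator = 14909.2 * 0.0039 = 58.14588
  Denominator = 2.2 * 30 = 66.0
  k = 58.14588 / 66.0 = 0.881 W/mK

0.881 W/mK


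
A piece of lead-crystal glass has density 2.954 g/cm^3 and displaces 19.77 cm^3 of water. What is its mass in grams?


Rearrange rho = m / V:
  m = rho * V
  m = 2.954 * 19.77 = 58.401 g

58.401 g


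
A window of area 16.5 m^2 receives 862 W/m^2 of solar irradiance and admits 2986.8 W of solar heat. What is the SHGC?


Rearrange Q = Area * SHGC * Irradiance:
  SHGC = Q / (Area * Irradiance)
  SHGC = 2986.8 / (16.5 * 862) = 0.21

0.21


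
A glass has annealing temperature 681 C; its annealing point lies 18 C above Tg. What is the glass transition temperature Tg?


Rearrange T_anneal = Tg + offset for Tg:
  Tg = T_anneal - offset = 681 - 18 = 663 C

663 C


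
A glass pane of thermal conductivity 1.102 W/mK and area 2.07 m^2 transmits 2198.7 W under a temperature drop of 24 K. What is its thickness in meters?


Fourier's law: t = k * A * dT / Q
  t = 1.102 * 2.07 * 24 / 2198.7
  t = 54.74736 / 2198.7 = 0.0249 m

0.0249 m


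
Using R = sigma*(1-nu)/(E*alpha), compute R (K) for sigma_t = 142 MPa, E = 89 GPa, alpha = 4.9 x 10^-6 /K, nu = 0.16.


Thermal shock resistance: R = sigma * (1 - nu) / (E * alpha)
  Numerator = 142 * (1 - 0.16) = 119.28
  Denominator = 89 * 1000 * (4.9 x 10^-6) = 0.4361
  R = 119.28 / 0.4361 = 273.5 K

273.5 K


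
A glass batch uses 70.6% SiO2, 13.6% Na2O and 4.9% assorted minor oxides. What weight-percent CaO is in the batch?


Pieces sum to 100%:
  CaO = 100 - (SiO2 + Na2O + others)
  CaO = 100 - (70.6 + 13.6 + 4.9) = 10.9%

10.9%


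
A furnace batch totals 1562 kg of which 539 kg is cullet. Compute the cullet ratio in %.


Cullet ratio = (cullet mass / total batch mass) * 100
  Ratio = 539 / 1562 * 100 = 34.51%

34.51%


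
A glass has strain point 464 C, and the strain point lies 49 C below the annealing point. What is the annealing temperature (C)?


T_anneal = T_strain + gap:
  T_anneal = 464 + 49 = 513 C

513 C


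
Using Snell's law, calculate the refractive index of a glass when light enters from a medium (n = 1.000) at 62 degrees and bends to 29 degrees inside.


Apply Snell's law: n1 * sin(theta1) = n2 * sin(theta2)
  n2 = n1 * sin(theta1) / sin(theta2)
  sin(62) = 0.882948
  sin(29) = 0.48481
  n2 = 1.000 * 0.882948 / 0.48481 = 1.8212

1.8212


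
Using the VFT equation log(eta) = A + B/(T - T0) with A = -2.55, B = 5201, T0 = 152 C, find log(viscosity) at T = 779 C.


VFT equation: log(eta) = A + B / (T - T0)
  T - T0 = 779 - 152 = 627
  B / (T - T0) = 5201 / 627 = 8.295
  log(eta) = -2.55 + 8.295 = 5.745

5.745


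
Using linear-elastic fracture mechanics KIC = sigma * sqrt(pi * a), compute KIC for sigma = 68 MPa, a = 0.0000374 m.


Fracture toughness: KIC = sigma * sqrt(pi * a)
  pi * a = pi * 0.0000374 = 0.000117496
  sqrt(pi * a) = 0.01084
  KIC = 68 * 0.01084 = 0.737 MPa*sqrt(m)

0.737 MPa*sqrt(m)


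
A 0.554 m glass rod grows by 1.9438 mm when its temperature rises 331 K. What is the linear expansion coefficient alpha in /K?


Rearrange dL = alpha * L0 * dT for alpha:
  alpha = dL / (L0 * dT)
  alpha = (1.9438 / 1000) / (0.554 * 331) = 0.0000106 /K = 1.06 x 10^-5 /K

1.06 x 10^-5 /K


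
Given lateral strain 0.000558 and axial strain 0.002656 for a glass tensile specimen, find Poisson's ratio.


Poisson's ratio: nu = lateral strain / axial strain
  nu = 0.000558 / 0.002656 = 0.2101

0.2101


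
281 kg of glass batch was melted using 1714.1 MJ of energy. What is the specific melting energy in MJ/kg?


Rearrange E = m * s for s:
  s = E / m
  s = 1714.1 / 281 = 6.1 MJ/kg

6.1 MJ/kg


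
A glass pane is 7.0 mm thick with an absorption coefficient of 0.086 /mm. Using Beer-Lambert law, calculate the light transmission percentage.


Beer-Lambert law: T = exp(-alpha * thickness)
  exponent = -0.086 * 7.0 = -0.602
  T = exp(-0.602) = 0.5477
  Percentage = 0.5477 * 100 = 54.77%

54.77%


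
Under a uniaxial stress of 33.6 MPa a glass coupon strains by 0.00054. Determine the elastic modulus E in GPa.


Young's modulus: E = stress / strain
  E = 33.6 MPa / 0.00054 = 62222.22 MPa
Convert to GPa: 62222.22 / 1000 = 62.22 GPa

62.22 GPa


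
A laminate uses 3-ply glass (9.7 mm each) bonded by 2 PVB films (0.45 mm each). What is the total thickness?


Total thickness = glass contribution + PVB contribution
  Glass: 3 * 9.7 = 29.1 mm
  PVB: 2 * 0.45 = 0.9 mm
  Total = 29.1 + 0.9 = 30.0 mm

30.0 mm


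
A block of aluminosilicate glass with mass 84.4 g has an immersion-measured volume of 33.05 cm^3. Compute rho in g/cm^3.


Use the definition of density:
  rho = mass / volume
  rho = 84.4 / 33.05 = 2.554 g/cm^3

2.554 g/cm^3


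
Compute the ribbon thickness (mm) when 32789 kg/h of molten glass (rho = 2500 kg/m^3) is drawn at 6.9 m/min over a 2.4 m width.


Ribbon cross-section from mass balance:
  Volume rate = throughput / density = 32789 / 2500 = 13.1156 m^3/h
  thickness = volume rate / (speed * 60 * width), i.e.
  thickness = throughput / (60 * speed * width * density) * 1000
  thickness = 32789 / (60 * 6.9 * 2.4 * 2500) * 1000 = 13.2 mm

13.2 mm


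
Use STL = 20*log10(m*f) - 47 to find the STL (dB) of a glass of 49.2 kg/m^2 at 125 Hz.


Mass law: STL = 20 * log10(m * f) - 47
  m * f = 49.2 * 125 = 6150
  log10(6150) = 3.78888
  STL = 20 * 3.78888 - 47 = 75.7776 - 47 = 28.8 dB

28.8 dB


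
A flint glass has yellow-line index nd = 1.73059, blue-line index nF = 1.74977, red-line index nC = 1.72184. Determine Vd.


Abbe number formula: Vd = (nd - 1) / (nF - nC)
  nd - 1 = 1.73059 - 1 = 0.73059
  nF - nC = 1.74977 - 1.72184 = 0.02793
  Vd = 0.73059 / 0.02793 = 26.16

26.16


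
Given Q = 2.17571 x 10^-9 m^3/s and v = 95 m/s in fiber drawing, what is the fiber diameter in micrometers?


Cross-sectional area from continuity:
  A = Q / v = 2.17571 x 10^-9 / 95 = 2.290221 x 10^-11 m^2
Diameter from circular cross-section:
  d = sqrt(4A / pi) * 10^6 (m -> um)
  d = sqrt(4 * 2.290221 x 10^-11 / pi) * 10^6 = 5.4 um

5.4 um


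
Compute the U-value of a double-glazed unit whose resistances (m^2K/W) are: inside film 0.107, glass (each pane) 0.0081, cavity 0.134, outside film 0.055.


Total thermal resistance (series):
  R_total = R_in + R_glass + R_air + R_glass + R_out
  R_total = 0.107 + 0.0081 + 0.134 + 0.0081 + 0.055 = 0.3122 m^2K/W
U-value = 1 / R_total = 1 / 0.3122 = 3.203 W/m^2K

3.203 W/m^2K


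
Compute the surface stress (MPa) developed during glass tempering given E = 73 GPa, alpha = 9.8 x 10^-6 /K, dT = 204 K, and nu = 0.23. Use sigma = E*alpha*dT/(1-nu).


Tempering stress: sigma = E * alpha * dT / (1 - nu)
  E (MPa) = 73 * 1000 = 73000
  Numerator = 73000 * (9.8 x 10^-6) * 204 = 145.9416
  Denominator = 1 - 0.23 = 0.77
  sigma = 145.9416 / 0.77 = 189.5 MPa

189.5 MPa


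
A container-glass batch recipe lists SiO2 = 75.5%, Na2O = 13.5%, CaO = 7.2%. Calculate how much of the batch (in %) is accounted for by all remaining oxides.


Sum the three major oxides:
  SiO2 + Na2O + CaO = 75.5 + 13.5 + 7.2 = 96.2%
Subtract from 100%:
  Others = 100 - 96.2 = 3.8%

3.8%


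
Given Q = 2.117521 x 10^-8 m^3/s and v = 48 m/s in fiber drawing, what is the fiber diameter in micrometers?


Cross-sectional area from continuity:
  A = Q / v = 2.117521 x 10^-8 / 48 = 4.411502 x 10^-10 m^2
Diameter from circular cross-section:
  d = sqrt(4A / pi) * 10^6 (m -> um)
  d = sqrt(4 * 4.411502 x 10^-10 / pi) * 10^6 = 23.7 um

23.7 um


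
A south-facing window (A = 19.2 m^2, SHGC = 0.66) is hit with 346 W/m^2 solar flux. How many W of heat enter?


Solar heat gain: Q = Area * SHGC * Irradiance
  Q = 19.2 * 0.66 * 346 = 4384.5 W

4384.5 W


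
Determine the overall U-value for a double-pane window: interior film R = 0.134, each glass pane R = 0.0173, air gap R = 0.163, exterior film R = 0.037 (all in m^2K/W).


Total thermal resistance (series):
  R_total = R_in + R_glass + R_air + R_glass + R_out
  R_total = 0.134 + 0.0173 + 0.163 + 0.0173 + 0.037 = 0.3686 m^2K/W
U-value = 1 / R_total = 1 / 0.3686 = 2.713 W/m^2K

2.713 W/m^2K


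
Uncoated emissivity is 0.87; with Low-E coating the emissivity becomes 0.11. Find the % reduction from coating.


Percentage reduction = (1 - coated/uncoated) * 100
  Ratio = 0.11 / 0.87 = 0.1264
  Reduction = (1 - 0.1264) * 100 = 87.4%

87.4%


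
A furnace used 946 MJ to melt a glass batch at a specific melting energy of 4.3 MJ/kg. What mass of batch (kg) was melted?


Rearrange E = m * s for m:
  m = E / s
  m = 946 / 4.3 = 220.0 kg

220.0 kg


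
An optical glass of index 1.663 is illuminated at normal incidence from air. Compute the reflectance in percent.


Fresnel reflectance at normal incidence:
  R = ((n - 1)/(n + 1))^2
  (n - 1)/(n + 1) = (1.663 - 1)/(1.663 + 1) = 0.248967
  R = 0.248967^2 = 0.0619846
  R(%) = 0.0619846 * 100 = 6.198%

6.198%


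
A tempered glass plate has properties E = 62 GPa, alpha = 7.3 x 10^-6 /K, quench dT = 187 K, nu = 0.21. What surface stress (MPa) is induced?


Tempering stress: sigma = E * alpha * dT / (1 - nu)
  E (MPa) = 62 * 1000 = 62000
  Numerator = 62000 * (7.3 x 10^-6) * 187 = 84.6362
  Denominator = 1 - 0.21 = 0.79
  sigma = 84.6362 / 0.79 = 107.1 MPa

107.1 MPa


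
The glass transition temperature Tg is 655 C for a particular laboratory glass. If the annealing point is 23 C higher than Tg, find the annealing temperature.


The annealing temperature is Tg plus the offset:
  T_anneal = 655 + 23 = 678 C

678 C


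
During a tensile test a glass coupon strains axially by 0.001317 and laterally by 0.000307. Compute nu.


Poisson's ratio: nu = lateral strain / axial strain
  nu = 0.000307 / 0.001317 = 0.2331

0.2331


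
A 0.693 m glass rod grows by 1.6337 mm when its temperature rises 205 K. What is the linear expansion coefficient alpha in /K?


Rearrange dL = alpha * L0 * dT for alpha:
  alpha = dL / (L0 * dT)
  alpha = (1.6337 / 1000) / (0.693 * 205) = 0.0000115 /K = 1.15 x 10^-5 /K

1.15 x 10^-5 /K


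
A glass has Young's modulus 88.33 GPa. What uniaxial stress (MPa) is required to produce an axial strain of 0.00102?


Rearrange E = sigma / epsilon:
  sigma = E * epsilon
  E (MPa) = 88.33 * 1000 = 88330
  sigma = 88330 * 0.00102 = 90.1 MPa

90.1 MPa


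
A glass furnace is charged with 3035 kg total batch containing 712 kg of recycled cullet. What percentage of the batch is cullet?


Cullet ratio = (cullet mass / total batch mass) * 100
  Ratio = 712 / 3035 * 100 = 23.46%

23.46%


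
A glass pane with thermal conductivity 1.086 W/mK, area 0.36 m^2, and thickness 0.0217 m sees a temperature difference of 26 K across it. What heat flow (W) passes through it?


Fourier's law: Q = k * A * dT / t
  Q = 1.086 * 0.36 * 26 / 0.0217
  Q = 10.16496 / 0.0217 = 468.4 W

468.4 W


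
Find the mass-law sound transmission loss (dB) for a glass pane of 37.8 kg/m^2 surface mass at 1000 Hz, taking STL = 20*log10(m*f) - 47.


Mass law: STL = 20 * log10(m * f) - 47
  m * f = 37.8 * 1000 = 37800
  log10(37800) = 4.57749
  STL = 20 * 4.57749 - 47 = 91.5498 - 47 = 44.5 dB

44.5 dB


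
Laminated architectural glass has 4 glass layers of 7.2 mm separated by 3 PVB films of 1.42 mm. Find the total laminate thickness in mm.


Total thickness = glass contribution + PVB contribution
  Glass: 4 * 7.2 = 28.8 mm
  PVB: 3 * 1.42 = 4.26 mm
  Total = 28.8 + 4.26 = 33.06 mm

33.06 mm


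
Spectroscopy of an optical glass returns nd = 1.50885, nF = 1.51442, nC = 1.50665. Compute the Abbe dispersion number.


Abbe number formula: Vd = (nd - 1) / (nF - nC)
  nd - 1 = 1.50885 - 1 = 0.50885
  nF - nC = 1.51442 - 1.50665 = 0.00777
  Vd = 0.50885 / 0.00777 = 65.49

65.49


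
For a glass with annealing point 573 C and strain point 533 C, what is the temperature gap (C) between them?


Gap = T_anneal - T_strain:
  gap = 573 - 533 = 40 C

40 C


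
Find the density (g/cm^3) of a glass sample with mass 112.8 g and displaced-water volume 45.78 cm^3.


Use the definition of density:
  rho = mass / volume
  rho = 112.8 / 45.78 = 2.464 g/cm^3

2.464 g/cm^3


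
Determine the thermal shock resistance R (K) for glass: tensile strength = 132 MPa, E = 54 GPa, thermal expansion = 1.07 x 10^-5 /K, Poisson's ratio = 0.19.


Thermal shock resistance: R = sigma * (1 - nu) / (E * alpha)
  Numerator = 132 * (1 - 0.19) = 106.92
  Denominator = 54 * 1000 * (1.07 x 10^-5) = 0.5778
  R = 106.92 / 0.5778 = 185.0 K

185.0 K


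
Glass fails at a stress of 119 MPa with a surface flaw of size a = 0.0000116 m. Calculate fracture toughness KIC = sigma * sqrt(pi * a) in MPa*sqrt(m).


Fracture toughness: KIC = sigma * sqrt(pi * a)
  pi * a = pi * 0.0000116 = 0.000036442
  sqrt(pi * a) = 0.006037
  KIC = 119 * 0.006037 = 0.718 MPa*sqrt(m)

0.718 MPa*sqrt(m)


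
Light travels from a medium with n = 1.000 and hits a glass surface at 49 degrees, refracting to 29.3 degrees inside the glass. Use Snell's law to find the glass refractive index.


Apply Snell's law: n1 * sin(theta1) = n2 * sin(theta2)
  n2 = n1 * sin(theta1) / sin(theta2)
  sin(49) = 0.75471
  sin(29.3) = 0.489382
  n2 = 1.000 * 0.75471 / 0.489382 = 1.5422

1.5422


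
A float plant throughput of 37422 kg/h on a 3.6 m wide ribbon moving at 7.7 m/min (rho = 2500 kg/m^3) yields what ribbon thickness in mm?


Ribbon cross-section from mass balance:
  Volume rate = throughput / density = 37422 / 2500 = 14.9688 m^3/h
  thickness = volume rate / (speed * 60 * width), i.e.
  thickness = throughput / (60 * speed * width * density) * 1000
  thickness = 37422 / (60 * 7.7 * 3.6 * 2500) * 1000 = 9.0 mm

9.0 mm


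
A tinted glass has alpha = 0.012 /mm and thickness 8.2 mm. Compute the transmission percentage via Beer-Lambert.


Beer-Lambert law: T = exp(-alpha * thickness)
  exponent = -0.012 * 8.2 = -0.0984
  T = exp(-0.0984) = 0.9063
  Percentage = 0.9063 * 100 = 90.63%

90.63%


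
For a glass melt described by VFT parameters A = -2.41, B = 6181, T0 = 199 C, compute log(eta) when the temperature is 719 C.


VFT equation: log(eta) = A + B / (T - T0)
  T - T0 = 719 - 199 = 520
  B / (T - T0) = 6181 / 520 = 11.887
  log(eta) = -2.41 + 11.887 = 9.477

9.477


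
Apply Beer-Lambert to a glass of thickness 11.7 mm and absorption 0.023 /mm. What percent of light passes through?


Beer-Lambert law: T = exp(-alpha * thickness)
  exponent = -0.023 * 11.7 = -0.2691
  T = exp(-0.2691) = 0.7641
  Percentage = 0.7641 * 100 = 76.41%

76.41%


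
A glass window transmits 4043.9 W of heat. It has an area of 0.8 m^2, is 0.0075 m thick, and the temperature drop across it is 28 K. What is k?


Fourier's law rearranged: k = Q * t / (A * dT)
  Numerator = 4043.9 * 0.0075 = 30.32925
  Denominator = 0.8 * 28 = 22.4
  k = 30.32925 / 22.4 = 1.354 W/mK

1.354 W/mK


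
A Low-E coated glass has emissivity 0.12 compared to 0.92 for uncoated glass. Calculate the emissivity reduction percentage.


Percentage reduction = (1 - coated/uncoated) * 100
  Ratio = 0.12 / 0.92 = 0.1304
  Reduction = (1 - 0.1304) * 100 = 87.0%

87.0%


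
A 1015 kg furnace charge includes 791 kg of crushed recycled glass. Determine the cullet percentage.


Cullet ratio = (cullet mass / total batch mass) * 100
  Ratio = 791 / 1015 * 100 = 77.93%

77.93%


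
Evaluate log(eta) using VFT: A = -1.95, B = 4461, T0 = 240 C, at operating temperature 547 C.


VFT equation: log(eta) = A + B / (T - T0)
  T - T0 = 547 - 240 = 307
  B / (T - T0) = 4461 / 307 = 14.531
  log(eta) = -1.95 + 14.531 = 12.581

12.581


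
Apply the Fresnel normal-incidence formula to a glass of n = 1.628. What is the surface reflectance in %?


Fresnel reflectance at normal incidence:
  R = ((n - 1)/(n + 1))^2
  (n - 1)/(n + 1) = (1.628 - 1)/(1.628 + 1) = 0.238965
  R = 0.238965^2 = 0.0571043
  R(%) = 0.0571043 * 100 = 5.71%

5.71%


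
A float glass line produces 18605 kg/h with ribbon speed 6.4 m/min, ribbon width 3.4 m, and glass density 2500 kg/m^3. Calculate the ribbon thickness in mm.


Ribbon cross-section from mass balance:
  Volume rate = throughput / density = 18605 / 2500 = 7.442 m^3/h
  thickness = volume rate / (speed * 60 * width), i.e.
  thickness = throughput / (60 * speed * width * density) * 1000
  thickness = 18605 / (60 * 6.4 * 3.4 * 2500) * 1000 = 5.7 mm

5.7 mm


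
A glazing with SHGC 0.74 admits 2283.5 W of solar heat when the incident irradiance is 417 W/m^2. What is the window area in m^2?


Rearrange Q = Area * SHGC * Irradiance:
  Area = Q / (SHGC * Irradiance)
  Area = 2283.5 / (0.74 * 417) = 7.4 m^2

7.4 m^2


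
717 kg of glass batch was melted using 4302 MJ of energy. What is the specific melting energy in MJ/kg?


Rearrange E = m * s for s:
  s = E / m
  s = 4302 / 717 = 6.0 MJ/kg

6.0 MJ/kg


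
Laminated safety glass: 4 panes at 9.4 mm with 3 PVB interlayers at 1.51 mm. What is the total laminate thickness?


Total thickness = glass contribution + PVB contribution
  Glass: 4 * 9.4 = 37.6 mm
  PVB: 3 * 1.51 = 4.53 mm
  Total = 37.6 + 4.53 = 42.13 mm

42.13 mm


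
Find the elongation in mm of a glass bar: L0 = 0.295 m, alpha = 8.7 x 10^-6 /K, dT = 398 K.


Thermal expansion formula: dL = alpha * L0 * dT
  dL = (8.7 x 10^-6) * 0.295 * 398 = 0.00102147 m
Convert to mm: 0.00102147 * 1000 = 1.0215 mm

1.0215 mm


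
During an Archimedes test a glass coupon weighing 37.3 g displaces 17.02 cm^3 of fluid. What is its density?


Use the definition of density:
  rho = mass / volume
  rho = 37.3 / 17.02 = 2.192 g/cm^3

2.192 g/cm^3


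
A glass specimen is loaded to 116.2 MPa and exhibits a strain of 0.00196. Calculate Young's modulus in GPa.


Young's modulus: E = stress / strain
  E = 116.2 MPa / 0.00196 = 59285.71 MPa
Convert to GPa: 59285.71 / 1000 = 59.29 GPa

59.29 GPa


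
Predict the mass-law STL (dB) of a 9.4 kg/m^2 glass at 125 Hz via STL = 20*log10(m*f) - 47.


Mass law: STL = 20 * log10(m * f) - 47
  m * f = 9.4 * 125 = 1175
  log10(1175) = 3.07004
  STL = 20 * 3.07004 - 47 = 61.4008 - 47 = 14.4 dB

14.4 dB


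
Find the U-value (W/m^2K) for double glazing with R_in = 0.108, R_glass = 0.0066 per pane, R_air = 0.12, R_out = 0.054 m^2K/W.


Total thermal resistance (series):
  R_total = R_in + R_glass + R_air + R_glass + R_out
  R_total = 0.108 + 0.0066 + 0.12 + 0.0066 + 0.054 = 0.2952 m^2K/W
U-value = 1 / R_total = 1 / 0.2952 = 3.388 W/m^2K

3.388 W/m^2K


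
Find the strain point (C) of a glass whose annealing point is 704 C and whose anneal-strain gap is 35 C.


Strain point = annealing point - difference:
  T_strain = 704 - 35 = 669 C

669 C


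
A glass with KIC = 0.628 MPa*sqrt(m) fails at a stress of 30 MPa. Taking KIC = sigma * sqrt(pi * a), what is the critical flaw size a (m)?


Rearrange KIC = sigma * sqrt(pi * a):
  sqrt(pi * a) = KIC / sigma
  sqrt(pi * a) = 0.628 / 30 = 0.020933
  a = (KIC / sigma)^2 / pi
  a = 0.020933^2 / pi = 0.0001395 m

0.0001395 m


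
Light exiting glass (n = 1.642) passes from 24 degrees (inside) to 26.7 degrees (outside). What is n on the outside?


Apply Snell's law: n1 * sin(theta1) = n2 * sin(theta2)
  n2 = n1 * sin(theta1) / sin(theta2)
  sin(24) = 0.406737
  sin(26.7) = 0.449319
  n2 = 1.642 * 0.406737 / 0.449319 = 1.4864

1.4864


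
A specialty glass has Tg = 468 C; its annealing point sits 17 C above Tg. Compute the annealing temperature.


The annealing temperature is Tg plus the offset:
  T_anneal = 468 + 17 = 485 C

485 C


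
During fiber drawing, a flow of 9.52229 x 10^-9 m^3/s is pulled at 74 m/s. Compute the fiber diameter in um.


Cross-sectional area from continuity:
  A = Q / v = 9.52229 x 10^-9 / 74 = 1.286796 x 10^-10 m^2
Diameter from circular cross-section:
  d = sqrt(4A / pi) * 10^6 (m -> um)
  d = sqrt(4 * 1.286796 x 10^-10 / pi) * 10^6 = 12.8 um

12.8 um


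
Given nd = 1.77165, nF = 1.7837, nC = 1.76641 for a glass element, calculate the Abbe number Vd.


Abbe number formula: Vd = (nd - 1) / (nF - nC)
  nd - 1 = 1.77165 - 1 = 0.77165
  nF - nC = 1.7837 - 1.76641 = 0.01729
  Vd = 0.77165 / 0.01729 = 44.63

44.63


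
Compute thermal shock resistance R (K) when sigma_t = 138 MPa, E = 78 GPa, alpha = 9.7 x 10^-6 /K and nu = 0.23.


Thermal shock resistance: R = sigma * (1 - nu) / (E * alpha)
  Numerator = 138 * (1 - 0.23) = 106.26
  Denominator = 78 * 1000 * (9.7 x 10^-6) = 0.7566
  R = 106.26 / 0.7566 = 140.4 K

140.4 K


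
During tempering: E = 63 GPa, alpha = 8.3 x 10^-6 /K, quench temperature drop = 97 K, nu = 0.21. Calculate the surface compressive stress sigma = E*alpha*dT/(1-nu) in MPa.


Tempering stress: sigma = E * alpha * dT / (1 - nu)
  E (MPa) = 63 * 1000 = 63000
  Numerator = 63000 * (8.3 x 10^-6) * 97 = 50.7213
  Denominator = 1 - 0.21 = 0.79
  sigma = 50.7213 / 0.79 = 64.2 MPa

64.2 MPa


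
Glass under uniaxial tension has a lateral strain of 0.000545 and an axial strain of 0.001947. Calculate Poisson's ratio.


Poisson's ratio: nu = lateral strain / axial strain
  nu = 0.000545 / 0.001947 = 0.2799

0.2799


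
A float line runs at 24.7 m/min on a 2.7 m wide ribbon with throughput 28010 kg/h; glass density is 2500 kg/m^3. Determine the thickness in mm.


Ribbon cross-section from mass balance:
  Volume rate = throughput / density = 28010 / 2500 = 11.204 m^3/h
  thickness = volume rate / (speed * 60 * width), i.e.
  thickness = throughput / (60 * speed * width * density) * 1000
  thickness = 28010 / (60 * 24.7 * 2.7 * 2500) * 1000 = 2.8 mm

2.8 mm


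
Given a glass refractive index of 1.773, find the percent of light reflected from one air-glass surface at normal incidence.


Fresnel reflectance at normal incidence:
  R = ((n - 1)/(n + 1))^2
  (n - 1)/(n + 1) = (1.773 - 1)/(1.773 + 1) = 0.278759
  R = 0.278759^2 = 0.0777066
  R(%) = 0.0777066 * 100 = 7.771%

7.771%


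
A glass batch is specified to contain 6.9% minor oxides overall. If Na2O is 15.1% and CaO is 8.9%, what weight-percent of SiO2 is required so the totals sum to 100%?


Known pieces sum to 100%:
  SiO2 = 100 - (others + Na2O + CaO)
  SiO2 = 100 - (6.9 + 15.1 + 8.9) = 69.1%

69.1%


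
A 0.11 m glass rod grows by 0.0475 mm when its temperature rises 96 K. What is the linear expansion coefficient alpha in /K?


Rearrange dL = alpha * L0 * dT for alpha:
  alpha = dL / (L0 * dT)
  alpha = (0.0475 / 1000) / (0.11 * 96) = 0.000004498 /K = 4.498 x 10^-6 /K

4.498 x 10^-6 /K


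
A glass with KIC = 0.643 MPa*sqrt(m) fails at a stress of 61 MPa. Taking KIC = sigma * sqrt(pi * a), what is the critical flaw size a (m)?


Rearrange KIC = sigma * sqrt(pi * a):
  sqrt(pi * a) = KIC / sigma
  sqrt(pi * a) = 0.643 / 61 = 0.010541
  a = (KIC / sigma)^2 / pi
  a = 0.010541^2 / pi = 0.0000354 m

0.0000354 m


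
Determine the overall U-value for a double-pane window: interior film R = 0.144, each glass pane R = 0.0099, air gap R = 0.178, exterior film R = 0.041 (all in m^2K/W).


Total thermal resistance (series):
  R_total = R_in + R_glass + R_air + R_glass + R_out
  R_total = 0.144 + 0.0099 + 0.178 + 0.0099 + 0.041 = 0.3828 m^2K/W
U-value = 1 / R_total = 1 / 0.3828 = 2.612 W/m^2K

2.612 W/m^2K


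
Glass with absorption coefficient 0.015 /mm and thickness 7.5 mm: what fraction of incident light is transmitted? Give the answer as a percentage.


Beer-Lambert law: T = exp(-alpha * thickness)
  exponent = -0.015 * 7.5 = -0.1125
  T = exp(-0.1125) = 0.8936
  Percentage = 0.8936 * 100 = 89.36%

89.36%


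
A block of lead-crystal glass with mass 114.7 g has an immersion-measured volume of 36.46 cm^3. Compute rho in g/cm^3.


Use the definition of density:
  rho = mass / volume
  rho = 114.7 / 36.46 = 3.146 g/cm^3

3.146 g/cm^3


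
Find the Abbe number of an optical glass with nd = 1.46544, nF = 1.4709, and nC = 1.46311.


Abbe number formula: Vd = (nd - 1) / (nF - nC)
  nd - 1 = 1.46544 - 1 = 0.46544
  nF - nC = 1.4709 - 1.46311 = 0.00779
  Vd = 0.46544 / 0.00779 = 59.75

59.75


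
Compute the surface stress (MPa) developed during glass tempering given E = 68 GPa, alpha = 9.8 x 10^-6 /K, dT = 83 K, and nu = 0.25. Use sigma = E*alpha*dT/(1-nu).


Tempering stress: sigma = E * alpha * dT / (1 - nu)
  E (MPa) = 68 * 1000 = 68000
  Numerator = 68000 * (9.8 x 10^-6) * 83 = 55.3112
  Denominator = 1 - 0.25 = 0.75
  sigma = 55.3112 / 0.75 = 73.7 MPa

73.7 MPa


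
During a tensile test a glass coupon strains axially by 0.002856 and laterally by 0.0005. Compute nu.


Poisson's ratio: nu = lateral strain / axial strain
  nu = 0.0005 / 0.002856 = 0.1751

0.1751


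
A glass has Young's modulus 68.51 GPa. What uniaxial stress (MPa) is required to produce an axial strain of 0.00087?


Rearrange E = sigma / epsilon:
  sigma = E * epsilon
  E (MPa) = 68.51 * 1000 = 68510
  sigma = 68510 * 0.00087 = 59.6 MPa

59.6 MPa


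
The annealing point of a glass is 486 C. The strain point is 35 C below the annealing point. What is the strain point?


Strain point = annealing point - difference:
  T_strain = 486 - 35 = 451 C

451 C


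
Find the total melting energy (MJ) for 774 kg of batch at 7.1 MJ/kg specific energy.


Total energy = mass * specific energy
  E = 774 * 7.1 = 5495.4 MJ

5495.4 MJ


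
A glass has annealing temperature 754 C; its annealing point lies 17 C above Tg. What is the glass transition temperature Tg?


Rearrange T_anneal = Tg + offset for Tg:
  Tg = T_anneal - offset = 754 - 17 = 737 C

737 C


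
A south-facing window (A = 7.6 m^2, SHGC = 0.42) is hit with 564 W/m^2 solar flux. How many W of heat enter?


Solar heat gain: Q = Area * SHGC * Irradiance
  Q = 7.6 * 0.42 * 564 = 1800.3 W

1800.3 W


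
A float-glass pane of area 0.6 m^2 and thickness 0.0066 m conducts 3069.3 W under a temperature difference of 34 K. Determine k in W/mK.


Fourier's law rearranged: k = Q * t / (A * dT)
  Numerator = 3069.3 * 0.0066 = 20.25738
  Denominator = 0.6 * 34 = 20.4
  k = 20.25738 / 20.4 = 0.993 W/mK

0.993 W/mK


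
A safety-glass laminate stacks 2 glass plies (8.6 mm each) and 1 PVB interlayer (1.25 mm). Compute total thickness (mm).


Total thickness = glass contribution + PVB contribution
  Glass: 2 * 8.6 = 17.2 mm
  PVB: 1 * 1.25 = 1.25 mm
  Total = 17.2 + 1.25 = 18.45 mm

18.45 mm


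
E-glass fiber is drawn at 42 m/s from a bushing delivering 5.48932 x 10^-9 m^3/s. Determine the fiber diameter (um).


Cross-sectional area from continuity:
  A = Q / v = 5.48932 x 10^-9 / 42 = 1.306981 x 10^-10 m^2
Diameter from circular cross-section:
  d = sqrt(4A / pi) * 10^6 (m -> um)
  d = sqrt(4 * 1.306981 x 10^-10 / pi) * 10^6 = 12.9 um

12.9 um


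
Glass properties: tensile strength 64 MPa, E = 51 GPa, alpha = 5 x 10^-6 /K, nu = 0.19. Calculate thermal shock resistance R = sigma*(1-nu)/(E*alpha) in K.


Thermal shock resistance: R = sigma * (1 - nu) / (E * alpha)
  Numerator = 64 * (1 - 0.19) = 51.84
  Denominator = 51 * 1000 * (5 x 10^-6) = 0.255
  R = 51.84 / 0.255 = 203.3 K

203.3 K


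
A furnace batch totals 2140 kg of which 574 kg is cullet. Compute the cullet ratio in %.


Cullet ratio = (cullet mass / total batch mass) * 100
  Ratio = 574 / 2140 * 100 = 26.82%

26.82%


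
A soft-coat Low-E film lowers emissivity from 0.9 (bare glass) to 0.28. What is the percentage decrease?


Percentage reduction = (1 - coated/uncoated) * 100
  Ratio = 0.28 / 0.9 = 0.3111
  Reduction = (1 - 0.3111) * 100 = 68.9%

68.9%


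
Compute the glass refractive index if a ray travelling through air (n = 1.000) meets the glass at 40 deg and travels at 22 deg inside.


Apply Snell's law: n1 * sin(theta1) = n2 * sin(theta2)
  n2 = n1 * sin(theta1) / sin(theta2)
  sin(40) = 0.642788
  sin(22) = 0.374607
  n2 = 1.000 * 0.642788 / 0.374607 = 1.7159

1.7159


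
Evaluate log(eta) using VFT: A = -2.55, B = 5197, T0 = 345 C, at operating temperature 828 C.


VFT equation: log(eta) = A + B / (T - T0)
  T - T0 = 828 - 345 = 483
  B / (T - T0) = 5197 / 483 = 10.76
  log(eta) = -2.55 + 10.76 = 8.21

8.21


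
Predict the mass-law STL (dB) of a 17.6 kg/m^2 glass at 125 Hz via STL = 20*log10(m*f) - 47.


Mass law: STL = 20 * log10(m * f) - 47
  m * f = 17.6 * 125 = 2200
  log10(2200) = 3.34242
  STL = 20 * 3.34242 - 47 = 66.8484 - 47 = 19.8 dB

19.8 dB


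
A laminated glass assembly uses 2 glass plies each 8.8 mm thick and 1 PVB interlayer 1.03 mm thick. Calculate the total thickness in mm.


Total thickness = glass contribution + PVB contribution
  Glass: 2 * 8.8 = 17.6 mm
  PVB: 1 * 1.03 = 1.03 mm
  Total = 17.6 + 1.03 = 18.63 mm

18.63 mm


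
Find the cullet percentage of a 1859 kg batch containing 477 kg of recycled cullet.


Cullet ratio = (cullet mass / total batch mass) * 100
  Ratio = 477 / 1859 * 100 = 25.66%

25.66%


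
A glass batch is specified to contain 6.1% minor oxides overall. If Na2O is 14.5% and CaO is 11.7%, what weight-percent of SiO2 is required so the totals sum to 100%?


Known pieces sum to 100%:
  SiO2 = 100 - (others + Na2O + CaO)
  SiO2 = 100 - (6.1 + 14.5 + 11.7) = 67.7%

67.7%


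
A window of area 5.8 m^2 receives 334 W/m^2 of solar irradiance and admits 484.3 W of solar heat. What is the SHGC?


Rearrange Q = Area * SHGC * Irradiance:
  SHGC = Q / (Area * Irradiance)
  SHGC = 484.3 / (5.8 * 334) = 0.25

0.25


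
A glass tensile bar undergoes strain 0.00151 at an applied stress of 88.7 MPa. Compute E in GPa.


Young's modulus: E = stress / strain
  E = 88.7 MPa / 0.00151 = 58741.72 MPa
Convert to GPa: 58741.72 / 1000 = 58.74 GPa

58.74 GPa


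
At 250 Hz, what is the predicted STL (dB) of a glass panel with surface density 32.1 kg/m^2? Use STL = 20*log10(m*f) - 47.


Mass law: STL = 20 * log10(m * f) - 47
  m * f = 32.1 * 250 = 8025
  log10(8025) = 3.90445
  STL = 20 * 3.90445 - 47 = 78.089 - 47 = 31.1 dB

31.1 dB


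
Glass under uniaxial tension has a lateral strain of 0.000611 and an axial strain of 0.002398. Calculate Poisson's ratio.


Poisson's ratio: nu = lateral strain / axial strain
  nu = 0.000611 / 0.002398 = 0.2548

0.2548


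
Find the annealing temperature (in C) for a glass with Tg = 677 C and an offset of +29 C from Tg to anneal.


The annealing temperature is Tg plus the offset:
  T_anneal = 677 + 29 = 706 C

706 C


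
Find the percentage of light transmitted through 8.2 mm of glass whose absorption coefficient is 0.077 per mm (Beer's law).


Beer-Lambert law: T = exp(-alpha * thickness)
  exponent = -0.077 * 8.2 = -0.6314
  T = exp(-0.6314) = 0.5318
  Percentage = 0.5318 * 100 = 53.18%

53.18%


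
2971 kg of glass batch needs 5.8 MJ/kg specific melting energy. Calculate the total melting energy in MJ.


Total energy = mass * specific energy
  E = 2971 * 5.8 = 17231.8 MJ

17231.8 MJ


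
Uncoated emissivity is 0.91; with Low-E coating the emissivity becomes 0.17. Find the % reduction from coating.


Percentage reduction = (1 - coated/uncoated) * 100
  Ratio = 0.17 / 0.91 = 0.1868
  Reduction = (1 - 0.1868) * 100 = 81.3%

81.3%


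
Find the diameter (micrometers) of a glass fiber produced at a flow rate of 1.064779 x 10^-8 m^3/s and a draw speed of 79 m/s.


Cross-sectional area from continuity:
  A = Q / v = 1.064779 x 10^-8 / 79 = 1.347822 x 10^-10 m^2
Diameter from circular cross-section:
  d = sqrt(4A / pi) * 10^6 (m -> um)
  d = sqrt(4 * 1.347822 x 10^-10 / pi) * 10^6 = 13.1 um

13.1 um


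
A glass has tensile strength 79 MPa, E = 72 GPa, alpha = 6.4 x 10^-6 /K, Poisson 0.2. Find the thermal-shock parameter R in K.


Thermal shock resistance: R = sigma * (1 - nu) / (E * alpha)
  Numerator = 79 * (1 - 0.2) = 63.2
  Denominator = 72 * 1000 * (6.4 x 10^-6) = 0.4608
  R = 63.2 / 0.4608 = 137.2 K

137.2 K


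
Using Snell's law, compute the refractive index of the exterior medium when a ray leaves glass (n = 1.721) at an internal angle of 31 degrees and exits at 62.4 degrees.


Apply Snell's law: n1 * sin(theta1) = n2 * sin(theta2)
  n2 = n1 * sin(theta1) / sin(theta2)
  sin(31) = 0.515038
  sin(62.4) = 0.886204
  n2 = 1.721 * 0.515038 / 0.886204 = 1.0002

1.0002


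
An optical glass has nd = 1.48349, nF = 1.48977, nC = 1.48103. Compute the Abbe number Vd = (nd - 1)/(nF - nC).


Abbe number formula: Vd = (nd - 1) / (nF - nC)
  nd - 1 = 1.48349 - 1 = 0.48349
  nF - nC = 1.48977 - 1.48103 = 0.00874
  Vd = 0.48349 / 0.00874 = 55.32

55.32


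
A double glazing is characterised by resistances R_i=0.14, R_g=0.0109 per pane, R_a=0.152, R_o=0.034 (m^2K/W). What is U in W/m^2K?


Total thermal resistance (series):
  R_total = R_in + R_glass + R_air + R_glass + R_out
  R_total = 0.14 + 0.0109 + 0.152 + 0.0109 + 0.034 = 0.3478 m^2K/W
U-value = 1 / R_total = 1 / 0.3478 = 2.875 W/m^2K

2.875 W/m^2K


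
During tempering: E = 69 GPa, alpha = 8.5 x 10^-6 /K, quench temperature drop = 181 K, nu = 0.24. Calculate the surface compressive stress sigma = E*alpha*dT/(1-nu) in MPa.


Tempering stress: sigma = E * alpha * dT / (1 - nu)
  E (MPa) = 69 * 1000 = 69000
  Numerator = 69000 * (8.5 x 10^-6) * 181 = 106.1565
  Denominator = 1 - 0.24 = 0.76
  sigma = 106.1565 / 0.76 = 139.7 MPa

139.7 MPa


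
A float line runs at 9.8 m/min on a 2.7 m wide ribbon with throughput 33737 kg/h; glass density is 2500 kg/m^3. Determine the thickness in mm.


Ribbon cross-section from mass balance:
  Volume rate = throughput / density = 33737 / 2500 = 13.4948 m^3/h
  thickness = volume rate / (speed * 60 * width), i.e.
  thickness = throughput / (60 * speed * width * density) * 1000
  thickness = 33737 / (60 * 9.8 * 2.7 * 2500) * 1000 = 8.5 mm

8.5 mm


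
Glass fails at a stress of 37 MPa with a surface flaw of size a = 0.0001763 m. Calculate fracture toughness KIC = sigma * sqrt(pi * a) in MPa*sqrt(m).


Fracture toughness: KIC = sigma * sqrt(pi * a)
  pi * a = pi * 0.0001763 = 0.000553863
  sqrt(pi * a) = 0.023534
  KIC = 37 * 0.023534 = 0.871 MPa*sqrt(m)

0.871 MPa*sqrt(m)


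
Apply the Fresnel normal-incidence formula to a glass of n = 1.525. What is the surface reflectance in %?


Fresnel reflectance at normal incidence:
  R = ((n - 1)/(n + 1))^2
  (n - 1)/(n + 1) = (1.525 - 1)/(1.525 + 1) = 0.207921
  R = 0.207921^2 = 0.0432311
  R(%) = 0.0432311 * 100 = 4.323%

4.323%


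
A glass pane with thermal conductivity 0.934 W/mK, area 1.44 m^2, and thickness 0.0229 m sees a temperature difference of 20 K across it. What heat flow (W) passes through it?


Fourier's law: Q = k * A * dT / t
  Q = 0.934 * 1.44 * 20 / 0.0229
  Q = 26.8992 / 0.0229 = 1174.6 W

1174.6 W


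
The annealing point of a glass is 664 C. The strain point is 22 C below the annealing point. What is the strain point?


Strain point = annealing point - difference:
  T_strain = 664 - 22 = 642 C

642 C


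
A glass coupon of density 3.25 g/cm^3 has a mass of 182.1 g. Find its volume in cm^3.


Rearrange rho = m / V:
  V = m / rho
  V = 182.1 / 3.25 = 56.031 cm^3

56.031 cm^3


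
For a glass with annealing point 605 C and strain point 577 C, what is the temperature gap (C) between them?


Gap = T_anneal - T_strain:
  gap = 605 - 577 = 28 C

28 C


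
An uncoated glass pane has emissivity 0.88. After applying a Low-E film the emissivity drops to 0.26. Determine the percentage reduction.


Percentage reduction = (1 - coated/uncoated) * 100
  Ratio = 0.26 / 0.88 = 0.2955
  Reduction = (1 - 0.2955) * 100 = 70.5%

70.5%


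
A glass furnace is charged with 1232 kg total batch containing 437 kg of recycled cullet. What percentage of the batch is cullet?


Cullet ratio = (cullet mass / total batch mass) * 100
  Ratio = 437 / 1232 * 100 = 35.47%

35.47%


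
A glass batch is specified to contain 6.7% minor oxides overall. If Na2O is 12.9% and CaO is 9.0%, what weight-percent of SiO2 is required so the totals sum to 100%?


Known pieces sum to 100%:
  SiO2 = 100 - (others + Na2O + CaO)
  SiO2 = 100 - (6.7 + 12.9 + 9.0) = 71.4%

71.4%


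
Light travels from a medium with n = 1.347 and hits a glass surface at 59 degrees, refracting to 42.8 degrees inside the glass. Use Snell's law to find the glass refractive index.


Apply Snell's law: n1 * sin(theta1) = n2 * sin(theta2)
  n2 = n1 * sin(theta1) / sin(theta2)
  sin(59) = 0.857167
  sin(42.8) = 0.679441
  n2 = 1.347 * 0.857167 / 0.679441 = 1.6993

1.6993


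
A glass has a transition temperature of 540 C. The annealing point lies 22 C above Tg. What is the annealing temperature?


The annealing temperature is Tg plus the offset:
  T_anneal = 540 + 22 = 562 C

562 C


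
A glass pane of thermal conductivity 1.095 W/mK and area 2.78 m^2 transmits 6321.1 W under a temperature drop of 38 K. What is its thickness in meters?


Fourier's law: t = k * A * dT / Q
  t = 1.095 * 2.78 * 38 / 6321.1
  t = 115.6758 / 6321.1 = 0.0183 m

0.0183 m


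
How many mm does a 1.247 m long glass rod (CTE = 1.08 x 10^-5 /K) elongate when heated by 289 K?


Thermal expansion formula: dL = alpha * L0 * dT
  dL = (1.08 x 10^-5) * 1.247 * 289 = 0.00389214 m
Convert to mm: 0.00389214 * 1000 = 3.8921 mm

3.8921 mm
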